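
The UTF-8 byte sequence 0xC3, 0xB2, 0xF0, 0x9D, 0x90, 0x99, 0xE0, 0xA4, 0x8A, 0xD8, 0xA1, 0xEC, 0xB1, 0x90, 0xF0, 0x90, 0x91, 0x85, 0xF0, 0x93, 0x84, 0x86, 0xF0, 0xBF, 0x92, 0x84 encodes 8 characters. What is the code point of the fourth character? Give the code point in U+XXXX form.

Offset 0: leading byte 0xC3 = 11000011 → 2-byte char #1 = C3 B2.
Offset 2: leading byte 0xF0 = 11110000 → 4-byte char #2 = F0 9D 90 99.
Offset 6: leading byte 0xE0 = 11100000 → 3-byte char #3 = E0 A4 8A.
Offset 9: leading byte 0xD8 = 11011000 → 2-byte char #4 = D8 A1.
Leading byte 0xD8 = 11011000 matches 110xxxxx → 2-byte sequence.
Byte 1: 0xD8 = 11011000, payload 11000 (5 bits).
Byte 2: 0xA1 = 10100001 (10xxxxxx ✓), payload 100001.
Concatenate: 11000100001 = 0x621 (11 bits → U+0621).

U+0621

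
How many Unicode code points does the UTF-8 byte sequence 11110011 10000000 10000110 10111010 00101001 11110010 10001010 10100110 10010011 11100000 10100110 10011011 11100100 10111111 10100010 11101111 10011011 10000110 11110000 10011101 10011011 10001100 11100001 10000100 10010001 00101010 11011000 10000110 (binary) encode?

Byte at offset 0: 0xF3 = 11110011 → 4-byte char (#1). Advance 4.
Byte at offset 4: 0x29 = 00101001 → 1-byte char (#2). Advance 1.
Byte at offset 5: 0xF2 = 11110010 → 4-byte char (#3). Advance 4.
Byte at offset 9: 0xE0 = 11100000 → 3-byte char (#4). Advance 3.
Byte at offset 12: 0xE4 = 11100100 → 3-byte char (#5). Advance 3.
Byte at offset 15: 0xEF = 11101111 → 3-byte char (#6). Advance 3.
Byte at offset 18: 0xF0 = 11110000 → 4-byte char (#7). Advance 4.
Byte at offset 22: 0xE1 = 11100001 → 3-byte char (#8). Advance 3.
Byte at offset 25: 0x2A = 00101010 → 1-byte char (#9). Advance 1.
Byte at offset 26: 0xD8 = 11011000 → 2-byte char (#10). Advance 2.
Reached end at offset 28 after 10 code points.

10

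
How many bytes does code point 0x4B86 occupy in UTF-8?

3

U+4B86 = 0x4B86. UTF-8 uses 1 byte below 0x80, 2 below 0x800, 3 below 0x10000, 4 up to 0x10FFFF. 0x4B86 is in U+0800–U+FFFF → 3 bytes.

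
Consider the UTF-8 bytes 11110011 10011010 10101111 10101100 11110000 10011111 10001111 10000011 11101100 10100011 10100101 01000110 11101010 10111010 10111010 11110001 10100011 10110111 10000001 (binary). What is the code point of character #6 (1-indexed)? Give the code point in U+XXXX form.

Offset 0: leading byte 0xF3 = 11110011 → 4-byte char #1 = F3 9A AF AC.
Offset 4: leading byte 0xF0 = 11110000 → 4-byte char #2 = F0 9F 8F 83.
Offset 8: leading byte 0xEC = 11101100 → 3-byte char #3 = EC A3 A5.
Offset 11: leading byte 0x46 = 01000110 → 1-byte char #4 = 46.
Offset 12: leading byte 0xEA = 11101010 → 3-byte char #5 = EA BA BA.
Offset 15: leading byte 0xF1 = 11110001 → 4-byte char #6 = F1 A3 B7 81.
Leading byte 0xF1 = 11110001 matches 11110xxx → 4-byte sequence.
Byte 1: 0xF1 = 11110001, payload 001 (3 bits).
Byte 2: 0xA3 = 10100011 (10xxxxxx ✓), payload 100011.
Byte 3: 0xB7 = 10110111 (10xxxxxx ✓), payload 110111.
Byte 4: 0x81 = 10000001 (10xxxxxx ✓), payload 000001.
Concatenate: 001100011110111000001 = 0x63DC1 (21 bits → U+63DC1).

U+63DC1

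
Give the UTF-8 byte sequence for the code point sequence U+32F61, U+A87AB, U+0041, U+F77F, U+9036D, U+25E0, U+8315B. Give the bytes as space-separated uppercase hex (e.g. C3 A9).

F0 B2 BD A1 F2 A8 9E AB 41 EF 9D BF F2 90 8D AD E2 97 A0 F2 83 85 9B

U+32F61: 4-byte form → F0 B2 BD A1.
U+A87AB: 4-byte form → F2 A8 9E AB.
U+0041: 1-byte form → 41.
U+F77F: 3-byte form → EF 9D BF.
U+9036D: 4-byte form → F2 90 8D AD.
U+25E0: 3-byte form → E2 97 A0.
U+8315B: 4-byte form → F2 83 85 9B.
Concatenated (23 bytes): F0 B2 BD A1 F2 A8 9E AB 41 EF 9D BF F2 90 8D AD E2 97 A0 F2 83 85 9B.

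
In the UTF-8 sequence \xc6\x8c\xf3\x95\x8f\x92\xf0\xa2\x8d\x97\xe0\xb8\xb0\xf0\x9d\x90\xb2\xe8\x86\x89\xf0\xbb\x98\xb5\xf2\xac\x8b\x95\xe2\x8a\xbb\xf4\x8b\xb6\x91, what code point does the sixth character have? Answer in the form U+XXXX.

U+8189

Offset 0: leading byte 0xC6 = 11000110 → 2-byte char #1 = C6 8C.
Offset 2: leading byte 0xF3 = 11110011 → 4-byte char #2 = F3 95 8F 92.
Offset 6: leading byte 0xF0 = 11110000 → 4-byte char #3 = F0 A2 8D 97.
Offset 10: leading byte 0xE0 = 11100000 → 3-byte char #4 = E0 B8 B0.
Offset 13: leading byte 0xF0 = 11110000 → 4-byte char #5 = F0 9D 90 B2.
Offset 17: leading byte 0xE8 = 11101000 → 3-byte char #6 = E8 86 89.
Leading byte 0xE8 = 11101000 matches 1110xxxx → 3-byte sequence.
Byte 1: 0xE8 = 11101000, payload 1000 (4 bits).
Byte 2: 0x86 = 10000110 (10xxxxxx ✓), payload 000110.
Byte 3: 0x89 = 10001001 (10xxxxxx ✓), payload 001001.
Concatenate: 1000000110001001 = 0x8189 (16 bits → U+8189).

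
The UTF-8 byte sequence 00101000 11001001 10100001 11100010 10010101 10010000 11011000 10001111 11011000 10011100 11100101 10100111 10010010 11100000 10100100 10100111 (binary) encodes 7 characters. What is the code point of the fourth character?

Offset 0: leading byte 0x28 = 00101000 → 1-byte char #1 = 28.
Offset 1: leading byte 0xC9 = 11001001 → 2-byte char #2 = C9 A1.
Offset 3: leading byte 0xE2 = 11100010 → 3-byte char #3 = E2 95 90.
Offset 6: leading byte 0xD8 = 11011000 → 2-byte char #4 = D8 8F.
Leading byte 0xD8 = 11011000 matches 110xxxxx → 2-byte sequence.
Byte 1: 0xD8 = 11011000, payload 11000 (5 bits).
Byte 2: 0x8F = 10001111 (10xxxxxx ✓), payload 001111.
Concatenate: 11000001111 = 0x60F (11 bits → U+060F).

U+060F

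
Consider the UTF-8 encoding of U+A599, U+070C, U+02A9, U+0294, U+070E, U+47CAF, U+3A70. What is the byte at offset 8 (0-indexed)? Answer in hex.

0x94

U+A599 → 3-byte form EA 96 99 at offsets 0–2.
U+070C → 2-byte form DC 8C at offsets 3–4.
U+02A9 → 2-byte form CA A9 at offsets 5–6.
U+0294 → 2-byte form CA 94 at offsets 7–8.
Offset 8 falls in char 4's range; it's byte 2 of CA 94 = 0x94.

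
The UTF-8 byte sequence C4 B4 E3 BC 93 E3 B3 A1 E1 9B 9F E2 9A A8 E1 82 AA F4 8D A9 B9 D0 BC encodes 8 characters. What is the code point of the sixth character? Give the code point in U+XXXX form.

U+10AA

Offset 0: leading byte 0xC4 = 11000100 → 2-byte char #1 = C4 B4.
Offset 2: leading byte 0xE3 = 11100011 → 3-byte char #2 = E3 BC 93.
Offset 5: leading byte 0xE3 = 11100011 → 3-byte char #3 = E3 B3 A1.
Offset 8: leading byte 0xE1 = 11100001 → 3-byte char #4 = E1 9B 9F.
Offset 11: leading byte 0xE2 = 11100010 → 3-byte char #5 = E2 9A A8.
Offset 14: leading byte 0xE1 = 11100001 → 3-byte char #6 = E1 82 AA.
Leading byte 0xE1 = 11100001 matches 1110xxxx → 3-byte sequence.
Byte 1: 0xE1 = 11100001, payload 0001 (4 bits).
Byte 2: 0x82 = 10000010 (10xxxxxx ✓), payload 000010.
Byte 3: 0xAA = 10101010 (10xxxxxx ✓), payload 101010.
Concatenate: 0001000010101010 = 0x10AA (16 bits → U+10AA).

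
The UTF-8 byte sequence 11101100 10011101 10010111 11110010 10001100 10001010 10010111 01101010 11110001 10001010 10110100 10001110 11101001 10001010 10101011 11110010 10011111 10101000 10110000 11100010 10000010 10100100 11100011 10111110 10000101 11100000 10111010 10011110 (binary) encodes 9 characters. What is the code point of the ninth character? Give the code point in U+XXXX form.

U+0E9E

Offset 0: leading byte 0xEC = 11101100 → 3-byte char #1 = EC 9D 97.
Offset 3: leading byte 0xF2 = 11110010 → 4-byte char #2 = F2 8C 8A 97.
Offset 7: leading byte 0x6A = 01101010 → 1-byte char #3 = 6A.
Offset 8: leading byte 0xF1 = 11110001 → 4-byte char #4 = F1 8A B4 8E.
Offset 12: leading byte 0xE9 = 11101001 → 3-byte char #5 = E9 8A AB.
Offset 15: leading byte 0xF2 = 11110010 → 4-byte char #6 = F2 9F A8 B0.
Offset 19: leading byte 0xE2 = 11100010 → 3-byte char #7 = E2 82 A4.
Offset 22: leading byte 0xE3 = 11100011 → 3-byte char #8 = E3 BE 85.
Offset 25: leading byte 0xE0 = 11100000 → 3-byte char #9 = E0 BA 9E.
Leading byte 0xE0 = 11100000 matches 1110xxxx → 3-byte sequence.
Byte 1: 0xE0 = 11100000, payload 0000 (4 bits).
Byte 2: 0xBA = 10111010 (10xxxxxx ✓), payload 111010.
Byte 3: 0x9E = 10011110 (10xxxxxx ✓), payload 011110.
Concatenate: 0000111010011110 = 0xE9E (16 bits → U+0E9E).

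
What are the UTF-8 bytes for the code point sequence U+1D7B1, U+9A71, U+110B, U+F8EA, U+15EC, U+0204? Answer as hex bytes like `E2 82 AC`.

U+1D7B1: 4-byte form → F0 9D 9E B1.
U+9A71: 3-byte form → E9 A9 B1.
U+110B: 3-byte form → E1 84 8B.
U+F8EA: 3-byte form → EF A3 AA.
U+15EC: 3-byte form → E1 97 AC.
U+0204: 2-byte form → C8 84.
Concatenated (18 bytes): F0 9D 9E B1 E9 A9 B1 E1 84 8B EF A3 AA E1 97 AC C8 84.

F0 9D 9E B1 E9 A9 B1 E1 84 8B EF A3 AA E1 97 AC C8 84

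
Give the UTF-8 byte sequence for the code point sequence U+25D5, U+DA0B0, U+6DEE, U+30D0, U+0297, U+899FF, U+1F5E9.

U+25D5: 3-byte form → E2 97 95.
U+DA0B0: 4-byte form → F3 9A 82 B0.
U+6DEE: 3-byte form → E6 B7 AE.
U+30D0: 3-byte form → E3 83 90.
U+0297: 2-byte form → CA 97.
U+899FF: 4-byte form → F2 89 A7 BF.
U+1F5E9: 4-byte form → F0 9F 97 A9.
Concatenated (23 bytes): E2 97 95 F3 9A 82 B0 E6 B7 AE E3 83 90 CA 97 F2 89 A7 BF F0 9F 97 A9.

E2 97 95 F3 9A 82 B0 E6 B7 AE E3 83 90 CA 97 F2 89 A7 BF F0 9F 97 A9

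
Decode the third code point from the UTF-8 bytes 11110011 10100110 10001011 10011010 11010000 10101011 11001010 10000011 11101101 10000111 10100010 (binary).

Offset 0: leading byte 0xF3 = 11110011 → 4-byte char #1 = F3 A6 8B 9A.
Offset 4: leading byte 0xD0 = 11010000 → 2-byte char #2 = D0 AB.
Offset 6: leading byte 0xCA = 11001010 → 2-byte char #3 = CA 83.
Leading byte 0xCA = 11001010 matches 110xxxxx → 2-byte sequence.
Byte 1: 0xCA = 11001010, payload 01010 (5 bits).
Byte 2: 0x83 = 10000011 (10xxxxxx ✓), payload 000011.
Concatenate: 01010000011 = 0x283 (11 bits → U+0283).

U+0283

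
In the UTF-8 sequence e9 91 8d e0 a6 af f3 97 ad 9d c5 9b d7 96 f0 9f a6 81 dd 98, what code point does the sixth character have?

Offset 0: leading byte 0xE9 = 11101001 → 3-byte char #1 = E9 91 8D.
Offset 3: leading byte 0xE0 = 11100000 → 3-byte char #2 = E0 A6 AF.
Offset 6: leading byte 0xF3 = 11110011 → 4-byte char #3 = F3 97 AD 9D.
Offset 10: leading byte 0xC5 = 11000101 → 2-byte char #4 = C5 9B.
Offset 12: leading byte 0xD7 = 11010111 → 2-byte char #5 = D7 96.
Offset 14: leading byte 0xF0 = 11110000 → 4-byte char #6 = F0 9F A6 81.
Leading byte 0xF0 = 11110000 matches 11110xxx → 4-byte sequence.
Byte 1: 0xF0 = 11110000, payload 000 (3 bits).
Byte 2: 0x9F = 10011111 (10xxxxxx ✓), payload 011111.
Byte 3: 0xA6 = 10100110 (10xxxxxx ✓), payload 100110.
Byte 4: 0x81 = 10000001 (10xxxxxx ✓), payload 000001.
Concatenate: 000011111100110000001 = 0x1F981 (21 bits → U+1F981).

U+1F981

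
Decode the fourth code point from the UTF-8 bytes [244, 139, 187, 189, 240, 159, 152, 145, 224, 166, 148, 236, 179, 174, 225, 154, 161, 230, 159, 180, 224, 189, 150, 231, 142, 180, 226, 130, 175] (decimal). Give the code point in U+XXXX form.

U+CCEE

Offset 0: leading byte 0xF4 = 11110100 → 4-byte char #1 = F4 8B BB BD.
Offset 4: leading byte 0xF0 = 11110000 → 4-byte char #2 = F0 9F 98 91.
Offset 8: leading byte 0xE0 = 11100000 → 3-byte char #3 = E0 A6 94.
Offset 11: leading byte 0xEC = 11101100 → 3-byte char #4 = EC B3 AE.
Leading byte 0xEC = 11101100 matches 1110xxxx → 3-byte sequence.
Byte 1: 0xEC = 11101100, payload 1100 (4 bits).
Byte 2: 0xB3 = 10110011 (10xxxxxx ✓), payload 110011.
Byte 3: 0xAE = 10101110 (10xxxxxx ✓), payload 101110.
Concatenate: 1100110011101110 = 0xCCEE (16 bits → U+CCEE).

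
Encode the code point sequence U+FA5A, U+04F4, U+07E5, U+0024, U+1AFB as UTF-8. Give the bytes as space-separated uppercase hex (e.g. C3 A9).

EF A9 9A D3 B4 DF A5 24 E1 AB BB

U+FA5A: 3-byte form → EF A9 9A.
U+04F4: 2-byte form → D3 B4.
U+07E5: 2-byte form → DF A5.
U+0024: 1-byte form → 24.
U+1AFB: 3-byte form → E1 AB BB.
Concatenated (11 bytes): EF A9 9A D3 B4 DF A5 24 E1 AB BB.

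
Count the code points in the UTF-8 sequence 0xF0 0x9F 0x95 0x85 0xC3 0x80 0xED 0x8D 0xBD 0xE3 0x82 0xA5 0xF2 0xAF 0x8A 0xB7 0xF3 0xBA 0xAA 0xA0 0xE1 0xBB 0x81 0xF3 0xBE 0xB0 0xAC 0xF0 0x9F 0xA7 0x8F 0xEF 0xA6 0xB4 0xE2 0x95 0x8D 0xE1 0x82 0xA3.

12

Byte at offset 0: 0xF0 = 11110000 → 4-byte char (#1). Advance 4.
Byte at offset 4: 0xC3 = 11000011 → 2-byte char (#2). Advance 2.
Byte at offset 6: 0xED = 11101101 → 3-byte char (#3). Advance 3.
Byte at offset 9: 0xE3 = 11100011 → 3-byte char (#4). Advance 3.
Byte at offset 12: 0xF2 = 11110010 → 4-byte char (#5). Advance 4.
Byte at offset 16: 0xF3 = 11110011 → 4-byte char (#6). Advance 4.
Byte at offset 20: 0xE1 = 11100001 → 3-byte char (#7). Advance 3.
Byte at offset 23: 0xF3 = 11110011 → 4-byte char (#8). Advance 4.
Byte at offset 27: 0xF0 = 11110000 → 4-byte char (#9). Advance 4.
Byte at offset 31: 0xEF = 11101111 → 3-byte char (#10). Advance 3.
Byte at offset 34: 0xE2 = 11100010 → 3-byte char (#11). Advance 3.
Byte at offset 37: 0xE1 = 11100001 → 3-byte char (#12). Advance 3.
Reached end at offset 40 after 12 code points.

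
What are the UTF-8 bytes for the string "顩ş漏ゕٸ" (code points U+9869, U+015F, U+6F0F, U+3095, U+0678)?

U+9869: 3-byte form → E9 A1 A9.
U+015F: 2-byte form → C5 9F.
U+6F0F: 3-byte form → E6 BC 8F.
U+3095: 3-byte form → E3 82 95.
U+0678: 2-byte form → D9 B8.
Concatenated (13 bytes): E9 A1 A9 C5 9F E6 BC 8F E3 82 95 D9 B8.

E9 A1 A9 C5 9F E6 BC 8F E3 82 95 D9 B8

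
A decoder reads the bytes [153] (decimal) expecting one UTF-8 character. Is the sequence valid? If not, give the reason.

invalid (continuation byte with no leading byte)

Byte 0x99 = 10011001 has the form 10xxxxxx — a continuation byte — but there is no preceding leading byte.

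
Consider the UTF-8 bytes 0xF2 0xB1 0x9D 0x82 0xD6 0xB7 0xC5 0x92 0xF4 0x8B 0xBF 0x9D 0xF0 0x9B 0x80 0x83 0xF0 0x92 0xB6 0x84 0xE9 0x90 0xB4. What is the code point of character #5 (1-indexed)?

U+1B003

Offset 0: leading byte 0xF2 = 11110010 → 4-byte char #1 = F2 B1 9D 82.
Offset 4: leading byte 0xD6 = 11010110 → 2-byte char #2 = D6 B7.
Offset 6: leading byte 0xC5 = 11000101 → 2-byte char #3 = C5 92.
Offset 8: leading byte 0xF4 = 11110100 → 4-byte char #4 = F4 8B BF 9D.
Offset 12: leading byte 0xF0 = 11110000 → 4-byte char #5 = F0 9B 80 83.
Leading byte 0xF0 = 11110000 matches 11110xxx → 4-byte sequence.
Byte 1: 0xF0 = 11110000, payload 000 (3 bits).
Byte 2: 0x9B = 10011011 (10xxxxxx ✓), payload 011011.
Byte 3: 0x80 = 10000000 (10xxxxxx ✓), payload 000000.
Byte 4: 0x83 = 10000011 (10xxxxxx ✓), payload 000011.
Concatenate: 000011011000000000011 = 0x1B003 (21 bits → U+1B003).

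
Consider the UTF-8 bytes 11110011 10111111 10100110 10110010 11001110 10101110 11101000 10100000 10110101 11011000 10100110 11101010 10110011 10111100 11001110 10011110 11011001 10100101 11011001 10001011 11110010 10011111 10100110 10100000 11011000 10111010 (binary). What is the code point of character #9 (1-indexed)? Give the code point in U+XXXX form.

Offset 0: leading byte 0xF3 = 11110011 → 4-byte char #1 = F3 BF A6 B2.
Offset 4: leading byte 0xCE = 11001110 → 2-byte char #2 = CE AE.
Offset 6: leading byte 0xE8 = 11101000 → 3-byte char #3 = E8 A0 B5.
Offset 9: leading byte 0xD8 = 11011000 → 2-byte char #4 = D8 A6.
Offset 11: leading byte 0xEA = 11101010 → 3-byte char #5 = EA B3 BC.
Offset 14: leading byte 0xCE = 11001110 → 2-byte char #6 = CE 9E.
Offset 16: leading byte 0xD9 = 11011001 → 2-byte char #7 = D9 A5.
Offset 18: leading byte 0xD9 = 11011001 → 2-byte char #8 = D9 8B.
Offset 20: leading byte 0xF2 = 11110010 → 4-byte char #9 = F2 9F A6 A0.
Leading byte 0xF2 = 11110010 matches 11110xxx → 4-byte sequence.
Byte 1: 0xF2 = 11110010, payload 010 (3 bits).
Byte 2: 0x9F = 10011111 (10xxxxxx ✓), payload 011111.
Byte 3: 0xA6 = 10100110 (10xxxxxx ✓), payload 100110.
Byte 4: 0xA0 = 10100000 (10xxxxxx ✓), payload 100000.
Concatenate: 010011111100110100000 = 0x9F9A0 (21 bits → U+9F9A0).

U+9F9A0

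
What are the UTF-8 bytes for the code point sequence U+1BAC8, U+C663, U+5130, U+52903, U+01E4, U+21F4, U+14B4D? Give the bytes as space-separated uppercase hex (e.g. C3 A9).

F0 9B AB 88 EC 99 A3 E5 84 B0 F1 92 A4 83 C7 A4 E2 87 B4 F0 94 AD 8D

U+1BAC8: 4-byte form → F0 9B AB 88.
U+C663: 3-byte form → EC 99 A3.
U+5130: 3-byte form → E5 84 B0.
U+52903: 4-byte form → F1 92 A4 83.
U+01E4: 2-byte form → C7 A4.
U+21F4: 3-byte form → E2 87 B4.
U+14B4D: 4-byte form → F0 94 AD 8D.
Concatenated (23 bytes): F0 9B AB 88 EC 99 A3 E5 84 B0 F1 92 A4 83 C7 A4 E2 87 B4 F0 94 AD 8D.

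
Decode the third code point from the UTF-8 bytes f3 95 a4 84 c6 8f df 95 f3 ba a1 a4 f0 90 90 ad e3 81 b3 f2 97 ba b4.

Offset 0: leading byte 0xF3 = 11110011 → 4-byte char #1 = F3 95 A4 84.
Offset 4: leading byte 0xC6 = 11000110 → 2-byte char #2 = C6 8F.
Offset 6: leading byte 0xDF = 11011111 → 2-byte char #3 = DF 95.
Leading byte 0xDF = 11011111 matches 110xxxxx → 2-byte sequence.
Byte 1: 0xDF = 11011111, payload 11111 (5 bits).
Byte 2: 0x95 = 10010101 (10xxxxxx ✓), payload 010101.
Concatenate: 11111010101 = 0x7D5 (11 bits → U+07D5).

U+07D5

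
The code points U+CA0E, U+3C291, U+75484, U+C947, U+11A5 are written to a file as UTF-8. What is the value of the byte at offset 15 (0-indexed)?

U+CA0E → 3-byte form EC A8 8E at offsets 0–2.
U+3C291 → 4-byte form F0 BC 8A 91 at offsets 3–6.
U+75484 → 4-byte form F1 B5 92 84 at offsets 7–10.
U+C947 → 3-byte form EC A5 87 at offsets 11–13.
U+11A5 → 3-byte form E1 86 A5 at offsets 14–16.
Offset 15 falls in char 5's range; it's byte 2 of E1 86 A5 = 0x86.

0x86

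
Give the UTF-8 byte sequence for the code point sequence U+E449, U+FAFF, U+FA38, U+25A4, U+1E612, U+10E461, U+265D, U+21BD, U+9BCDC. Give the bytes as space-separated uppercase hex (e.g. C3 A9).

U+E449: 3-byte form → EE 91 89.
U+FAFF: 3-byte form → EF AB BF.
U+FA38: 3-byte form → EF A8 B8.
U+25A4: 3-byte form → E2 96 A4.
U+1E612: 4-byte form → F0 9E 98 92.
U+10E461: 4-byte form → F4 8E 91 A1.
U+265D: 3-byte form → E2 99 9D.
U+21BD: 3-byte form → E2 86 BD.
U+9BCDC: 4-byte form → F2 9B B3 9C.
Concatenated (30 bytes): EE 91 89 EF AB BF EF A8 B8 E2 96 A4 F0 9E 98 92 F4 8E 91 A1 E2 99 9D E2 86 BD F2 9B B3 9C.

EE 91 89 EF AB BF EF A8 B8 E2 96 A4 F0 9E 98 92 F4 8E 91 A1 E2 99 9D E2 86 BD F2 9B B3 9C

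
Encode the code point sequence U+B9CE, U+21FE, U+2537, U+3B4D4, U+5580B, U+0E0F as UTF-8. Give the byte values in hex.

EB A7 8E E2 87 BE E2 94 B7 F0 BB 93 94 F1 95 A0 8B E0 B8 8F

U+B9CE: 3-byte form → EB A7 8E.
U+21FE: 3-byte form → E2 87 BE.
U+2537: 3-byte form → E2 94 B7.
U+3B4D4: 4-byte form → F0 BB 93 94.
U+5580B: 4-byte form → F1 95 A0 8B.
U+0E0F: 3-byte form → E0 B8 8F.
Concatenated (20 bytes): EB A7 8E E2 87 BE E2 94 B7 F0 BB 93 94 F1 95 A0 8B E0 B8 8F.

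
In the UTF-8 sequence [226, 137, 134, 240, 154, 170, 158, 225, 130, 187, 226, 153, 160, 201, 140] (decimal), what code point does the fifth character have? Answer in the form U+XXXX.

Offset 0: leading byte 0xE2 = 11100010 → 3-byte char #1 = E2 89 86.
Offset 3: leading byte 0xF0 = 11110000 → 4-byte char #2 = F0 9A AA 9E.
Offset 7: leading byte 0xE1 = 11100001 → 3-byte char #3 = E1 82 BB.
Offset 10: leading byte 0xE2 = 11100010 → 3-byte char #4 = E2 99 A0.
Offset 13: leading byte 0xC9 = 11001001 → 2-byte char #5 = C9 8C.
Leading byte 0xC9 = 11001001 matches 110xxxxx → 2-byte sequence.
Byte 1: 0xC9 = 11001001, payload 01001 (5 bits).
Byte 2: 0x8C = 10001100 (10xxxxxx ✓), payload 001100.
Concatenate: 01001001100 = 0x24C (11 bits → U+024C).

U+024C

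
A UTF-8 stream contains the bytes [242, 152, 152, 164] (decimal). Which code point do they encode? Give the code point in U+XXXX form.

Leading byte 0xF2 = 11110010 matches 11110xxx → 4-byte sequence.
Byte 1: 0xF2 = 11110010, payload 010 (3 bits).
Byte 2: 0x98 = 10011000 (10xxxxxx ✓), payload 011000.
Byte 3: 0x98 = 10011000 (10xxxxxx ✓), payload 011000.
Byte 4: 0xA4 = 10100100 (10xxxxxx ✓), payload 100100.
Concatenate: 010011000011000100100 = 0x98624 (21 bits → U+98624).

U+98624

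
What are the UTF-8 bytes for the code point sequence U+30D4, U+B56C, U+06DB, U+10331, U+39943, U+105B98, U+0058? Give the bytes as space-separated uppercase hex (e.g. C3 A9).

E3 83 94 EB 95 AC DB 9B F0 90 8C B1 F0 B9 A5 83 F4 85 AE 98 58

U+30D4: 3-byte form → E3 83 94.
U+B56C: 3-byte form → EB 95 AC.
U+06DB: 2-byte form → DB 9B.
U+10331: 4-byte form → F0 90 8C B1.
U+39943: 4-byte form → F0 B9 A5 83.
U+105B98: 4-byte form → F4 85 AE 98.
U+0058: 1-byte form → 58.
Concatenated (21 bytes): E3 83 94 EB 95 AC DB 9B F0 90 8C B1 F0 B9 A5 83 F4 85 AE 98 58.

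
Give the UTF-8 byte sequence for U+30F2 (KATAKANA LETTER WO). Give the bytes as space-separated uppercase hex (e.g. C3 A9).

U+30F2 = 0x30F2 = 12530 decimal. In range U+0800–U+FFFF → 3-byte form: 1110xxxx 10xxxxxx 10xxxxxx.
Binary (16 bits): 0011000011110010.
Split 4+6+6: 0011 | 000011 | 110010.
Byte 1: 11100011 = 0xE3.
Byte 2: 10000011 = 0x83.
Byte 3: 10110010 = 0xB2.

E3 83 B2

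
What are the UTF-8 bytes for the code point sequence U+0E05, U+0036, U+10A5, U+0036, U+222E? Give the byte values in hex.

E0 B8 85 36 E1 82 A5 36 E2 88 AE

U+0E05: 3-byte form → E0 B8 85.
U+0036: 1-byte form → 36.
U+10A5: 3-byte form → E1 82 A5.
U+0036: 1-byte form → 36.
U+222E: 3-byte form → E2 88 AE.
Concatenated (11 bytes): E0 B8 85 36 E1 82 A5 36 E2 88 AE.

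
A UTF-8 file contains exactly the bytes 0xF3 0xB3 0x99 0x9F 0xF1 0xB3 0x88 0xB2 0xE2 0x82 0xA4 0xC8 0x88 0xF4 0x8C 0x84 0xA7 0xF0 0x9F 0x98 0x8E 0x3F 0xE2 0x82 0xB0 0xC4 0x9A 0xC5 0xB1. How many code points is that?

10

Byte at offset 0: 0xF3 = 11110011 → 4-byte char (#1). Advance 4.
Byte at offset 4: 0xF1 = 11110001 → 4-byte char (#2). Advance 4.
Byte at offset 8: 0xE2 = 11100010 → 3-byte char (#3). Advance 3.
Byte at offset 11: 0xC8 = 11001000 → 2-byte char (#4). Advance 2.
Byte at offset 13: 0xF4 = 11110100 → 4-byte char (#5). Advance 4.
Byte at offset 17: 0xF0 = 11110000 → 4-byte char (#6). Advance 4.
Byte at offset 21: 0x3F = 00111111 → 1-byte char (#7). Advance 1.
Byte at offset 22: 0xE2 = 11100010 → 3-byte char (#8). Advance 3.
Byte at offset 25: 0xC4 = 11000100 → 2-byte char (#9). Advance 2.
Byte at offset 27: 0xC5 = 11000101 → 2-byte char (#10). Advance 2.
Reached end at offset 29 after 10 code points.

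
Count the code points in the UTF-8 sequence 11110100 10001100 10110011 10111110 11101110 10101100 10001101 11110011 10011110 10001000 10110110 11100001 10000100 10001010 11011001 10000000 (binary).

5

Byte at offset 0: 0xF4 = 11110100 → 4-byte char (#1). Advance 4.
Byte at offset 4: 0xEE = 11101110 → 3-byte char (#2). Advance 3.
Byte at offset 7: 0xF3 = 11110011 → 4-byte char (#3). Advance 4.
Byte at offset 11: 0xE1 = 11100001 → 3-byte char (#4). Advance 3.
Byte at offset 14: 0xD9 = 11011001 → 2-byte char (#5). Advance 2.
Reached end at offset 16 after 5 code points.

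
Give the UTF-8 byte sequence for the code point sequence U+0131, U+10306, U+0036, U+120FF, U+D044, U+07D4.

C4 B1 F0 90 8C 86 36 F0 92 83 BF ED 81 84 DF 94

U+0131: 2-byte form → C4 B1.
U+10306: 4-byte form → F0 90 8C 86.
U+0036: 1-byte form → 36.
U+120FF: 4-byte form → F0 92 83 BF.
U+D044: 3-byte form → ED 81 84.
U+07D4: 2-byte form → DF 94.
Concatenated (16 bytes): C4 B1 F0 90 8C 86 36 F0 92 83 BF ED 81 84 DF 94.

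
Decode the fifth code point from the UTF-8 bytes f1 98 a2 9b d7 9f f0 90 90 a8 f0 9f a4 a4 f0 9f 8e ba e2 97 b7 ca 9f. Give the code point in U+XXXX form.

U+1F3BA

Offset 0: leading byte 0xF1 = 11110001 → 4-byte char #1 = F1 98 A2 9B.
Offset 4: leading byte 0xD7 = 11010111 → 2-byte char #2 = D7 9F.
Offset 6: leading byte 0xF0 = 11110000 → 4-byte char #3 = F0 90 90 A8.
Offset 10: leading byte 0xF0 = 11110000 → 4-byte char #4 = F0 9F A4 A4.
Offset 14: leading byte 0xF0 = 11110000 → 4-byte char #5 = F0 9F 8E BA.
Leading byte 0xF0 = 11110000 matches 11110xxx → 4-byte sequence.
Byte 1: 0xF0 = 11110000, payload 000 (3 bits).
Byte 2: 0x9F = 10011111 (10xxxxxx ✓), payload 011111.
Byte 3: 0x8E = 10001110 (10xxxxxx ✓), payload 001110.
Byte 4: 0xBA = 10111010 (10xxxxxx ✓), payload 111010.
Concatenate: 000011111001110111010 = 0x1F3BA (21 bits → U+1F3BA).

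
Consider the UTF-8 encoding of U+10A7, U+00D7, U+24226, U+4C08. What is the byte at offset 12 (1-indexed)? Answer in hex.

0x88

1-indexed offset 12 is 0-indexed offset 11.
U+10A7 → 3-byte form E1 82 A7 at offsets 0–2.
U+00D7 → 2-byte form C3 97 at offsets 3–4.
U+24226 → 4-byte form F0 A4 88 A6 at offsets 5–8.
U+4C08 → 3-byte form E4 B0 88 at offsets 9–11.
Offset 11 falls in char 4's range; it's byte 3 of E4 B0 88 = 0x88.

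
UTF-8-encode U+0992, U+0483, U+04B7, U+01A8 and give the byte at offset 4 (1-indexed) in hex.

0xD2

1-indexed offset 4 is 0-indexed offset 3.
U+0992 → 3-byte form E0 A6 92 at offsets 0–2.
U+0483 → 2-byte form D2 83 at offsets 3–4.
Offset 3 falls in char 2's range; it's byte 1 of D2 83 = 0xD2.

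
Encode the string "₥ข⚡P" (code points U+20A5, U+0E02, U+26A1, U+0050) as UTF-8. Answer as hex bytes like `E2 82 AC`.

E2 82 A5 E0 B8 82 E2 9A A1 50

U+20A5: 3-byte form → E2 82 A5.
U+0E02: 3-byte form → E0 B8 82.
U+26A1: 3-byte form → E2 9A A1.
U+0050: 1-byte form → 50.
Concatenated (10 bytes): E2 82 A5 E0 B8 82 E2 9A A1 50.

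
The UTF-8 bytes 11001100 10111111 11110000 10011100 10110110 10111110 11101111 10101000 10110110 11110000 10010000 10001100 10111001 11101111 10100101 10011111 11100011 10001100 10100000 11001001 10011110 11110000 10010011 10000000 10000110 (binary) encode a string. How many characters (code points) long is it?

Byte at offset 0: 0xCC = 11001100 → 2-byte char (#1). Advance 2.
Byte at offset 2: 0xF0 = 11110000 → 4-byte char (#2). Advance 4.
Byte at offset 6: 0xEF = 11101111 → 3-byte char (#3). Advance 3.
Byte at offset 9: 0xF0 = 11110000 → 4-byte char (#4). Advance 4.
Byte at offset 13: 0xEF = 11101111 → 3-byte char (#5). Advance 3.
Byte at offset 16: 0xE3 = 11100011 → 3-byte char (#6). Advance 3.
Byte at offset 19: 0xC9 = 11001001 → 2-byte char (#7). Advance 2.
Byte at offset 21: 0xF0 = 11110000 → 4-byte char (#8). Advance 4.
Reached end at offset 25 after 8 code points.

8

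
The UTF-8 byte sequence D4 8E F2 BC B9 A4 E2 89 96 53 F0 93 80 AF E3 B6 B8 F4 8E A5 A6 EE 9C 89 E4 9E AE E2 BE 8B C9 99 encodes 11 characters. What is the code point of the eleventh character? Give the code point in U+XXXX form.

U+0259

Offset 0: leading byte 0xD4 = 11010100 → 2-byte char #1 = D4 8E.
Offset 2: leading byte 0xF2 = 11110010 → 4-byte char #2 = F2 BC B9 A4.
Offset 6: leading byte 0xE2 = 11100010 → 3-byte char #3 = E2 89 96.
Offset 9: leading byte 0x53 = 01010011 → 1-byte char #4 = 53.
Offset 10: leading byte 0xF0 = 11110000 → 4-byte char #5 = F0 93 80 AF.
Offset 14: leading byte 0xE3 = 11100011 → 3-byte char #6 = E3 B6 B8.
Offset 17: leading byte 0xF4 = 11110100 → 4-byte char #7 = F4 8E A5 A6.
Offset 21: leading byte 0xEE = 11101110 → 3-byte char #8 = EE 9C 89.
Offset 24: leading byte 0xE4 = 11100100 → 3-byte char #9 = E4 9E AE.
Offset 27: leading byte 0xE2 = 11100010 → 3-byte char #10 = E2 BE 8B.
Offset 30: leading byte 0xC9 = 11001001 → 2-byte char #11 = C9 99.
Leading byte 0xC9 = 11001001 matches 110xxxxx → 2-byte sequence.
Byte 1: 0xC9 = 11001001, payload 01001 (5 bits).
Byte 2: 0x99 = 10011001 (10xxxxxx ✓), payload 011001.
Concatenate: 01001011001 = 0x259 (11 bits → U+0259).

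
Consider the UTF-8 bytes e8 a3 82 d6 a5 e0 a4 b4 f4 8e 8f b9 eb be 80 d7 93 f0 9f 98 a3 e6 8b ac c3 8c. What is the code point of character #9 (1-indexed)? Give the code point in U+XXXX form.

U+00CC

Offset 0: leading byte 0xE8 = 11101000 → 3-byte char #1 = E8 A3 82.
Offset 3: leading byte 0xD6 = 11010110 → 2-byte char #2 = D6 A5.
Offset 5: leading byte 0xE0 = 11100000 → 3-byte char #3 = E0 A4 B4.
Offset 8: leading byte 0xF4 = 11110100 → 4-byte char #4 = F4 8E 8F B9.
Offset 12: leading byte 0xEB = 11101011 → 3-byte char #5 = EB BE 80.
Offset 15: leading byte 0xD7 = 11010111 → 2-byte char #6 = D7 93.
Offset 17: leading byte 0xF0 = 11110000 → 4-byte char #7 = F0 9F 98 A3.
Offset 21: leading byte 0xE6 = 11100110 → 3-byte char #8 = E6 8B AC.
Offset 24: leading byte 0xC3 = 11000011 → 2-byte char #9 = C3 8C.
Leading byte 0xC3 = 11000011 matches 110xxxxx → 2-byte sequence.
Byte 1: 0xC3 = 11000011, payload 00011 (5 bits).
Byte 2: 0x8C = 10001100 (10xxxxxx ✓), payload 001100.
Concatenate: 00011001100 = 0xCC (11 bits → U+00CC).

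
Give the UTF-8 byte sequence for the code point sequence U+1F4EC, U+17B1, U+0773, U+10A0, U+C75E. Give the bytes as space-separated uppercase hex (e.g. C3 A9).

F0 9F 93 AC E1 9E B1 DD B3 E1 82 A0 EC 9D 9E

U+1F4EC: 4-byte form → F0 9F 93 AC.
U+17B1: 3-byte form → E1 9E B1.
U+0773: 2-byte form → DD B3.
U+10A0: 3-byte form → E1 82 A0.
U+C75E: 3-byte form → EC 9D 9E.
Concatenated (15 bytes): F0 9F 93 AC E1 9E B1 DD B3 E1 82 A0 EC 9D 9E.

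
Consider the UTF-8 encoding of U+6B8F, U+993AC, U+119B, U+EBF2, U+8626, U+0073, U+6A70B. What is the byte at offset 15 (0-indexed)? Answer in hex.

0xA6

U+6B8F → 3-byte form E6 AE 8F at offsets 0–2.
U+993AC → 4-byte form F2 99 8E AC at offsets 3–6.
U+119B → 3-byte form E1 86 9B at offsets 7–9.
U+EBF2 → 3-byte form EE AF B2 at offsets 10–12.
U+8626 → 3-byte form E8 98 A6 at offsets 13–15.
Offset 15 falls in char 5's range; it's byte 3 of E8 98 A6 = 0xA6.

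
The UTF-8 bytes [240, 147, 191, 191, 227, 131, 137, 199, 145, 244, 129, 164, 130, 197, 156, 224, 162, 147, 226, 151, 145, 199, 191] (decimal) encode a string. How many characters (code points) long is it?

8

Byte at offset 0: 0xF0 = 11110000 → 4-byte char (#1). Advance 4.
Byte at offset 4: 0xE3 = 11100011 → 3-byte char (#2). Advance 3.
Byte at offset 7: 0xC7 = 11000111 → 2-byte char (#3). Advance 2.
Byte at offset 9: 0xF4 = 11110100 → 4-byte char (#4). Advance 4.
Byte at offset 13: 0xC5 = 11000101 → 2-byte char (#5). Advance 2.
Byte at offset 15: 0xE0 = 11100000 → 3-byte char (#6). Advance 3.
Byte at offset 18: 0xE2 = 11100010 → 3-byte char (#7). Advance 3.
Byte at offset 21: 0xC7 = 11000111 → 2-byte char (#8). Advance 2.
Reached end at offset 23 after 8 code points.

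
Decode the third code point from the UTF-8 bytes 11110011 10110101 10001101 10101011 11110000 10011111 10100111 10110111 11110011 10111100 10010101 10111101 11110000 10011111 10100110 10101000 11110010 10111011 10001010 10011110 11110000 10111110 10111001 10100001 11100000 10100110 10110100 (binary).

Offset 0: leading byte 0xF3 = 11110011 → 4-byte char #1 = F3 B5 8D AB.
Offset 4: leading byte 0xF0 = 11110000 → 4-byte char #2 = F0 9F A7 B7.
Offset 8: leading byte 0xF3 = 11110011 → 4-byte char #3 = F3 BC 95 BD.
Leading byte 0xF3 = 11110011 matches 11110xxx → 4-byte sequence.
Byte 1: 0xF3 = 11110011, payload 011 (3 bits).
Byte 2: 0xBC = 10111100 (10xxxxxx ✓), payload 111100.
Byte 3: 0x95 = 10010101 (10xxxxxx ✓), payload 010101.
Byte 4: 0xBD = 10111101 (10xxxxxx ✓), payload 111101.
Concatenate: 011111100010101111101 = 0xFC57D (21 bits → U+FC57D).

U+FC57D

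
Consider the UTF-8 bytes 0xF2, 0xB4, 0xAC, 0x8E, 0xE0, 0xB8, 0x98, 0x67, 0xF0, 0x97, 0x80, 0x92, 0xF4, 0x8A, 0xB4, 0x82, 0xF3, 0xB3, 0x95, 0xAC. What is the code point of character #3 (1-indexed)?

U+0067

Offset 0: leading byte 0xF2 = 11110010 → 4-byte char #1 = F2 B4 AC 8E.
Offset 4: leading byte 0xE0 = 11100000 → 3-byte char #2 = E0 B8 98.
Offset 7: leading byte 0x67 = 01100111 → 1-byte char #3 = 67.
Leading byte 0x67 = 01100111 matches 0xxxxxxx → 1-byte sequence.
Byte 1: 0x67 = 01100111, payload 1100111 (7 bits).
Concatenate: 1100111 = 0x67 (7 bits → U+0067).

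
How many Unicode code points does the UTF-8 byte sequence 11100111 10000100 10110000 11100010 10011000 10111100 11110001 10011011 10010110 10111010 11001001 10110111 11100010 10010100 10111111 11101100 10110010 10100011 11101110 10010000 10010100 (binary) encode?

Byte at offset 0: 0xE7 = 11100111 → 3-byte char (#1). Advance 3.
Byte at offset 3: 0xE2 = 11100010 → 3-byte char (#2). Advance 3.
Byte at offset 6: 0xF1 = 11110001 → 4-byte char (#3). Advance 4.
Byte at offset 10: 0xC9 = 11001001 → 2-byte char (#4). Advance 2.
Byte at offset 12: 0xE2 = 11100010 → 3-byte char (#5). Advance 3.
Byte at offset 15: 0xEC = 11101100 → 3-byte char (#6). Advance 3.
Byte at offset 18: 0xEE = 11101110 → 3-byte char (#7). Advance 3.
Reached end at offset 21 after 7 code points.

7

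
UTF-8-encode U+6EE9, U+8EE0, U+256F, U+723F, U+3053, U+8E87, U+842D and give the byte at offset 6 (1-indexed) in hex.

1-indexed offset 6 is 0-indexed offset 5.
U+6EE9 → 3-byte form E6 BB A9 at offsets 0–2.
U+8EE0 → 3-byte form E8 BB A0 at offsets 3–5.
Offset 5 falls in char 2's range; it's byte 3 of E8 BB A0 = 0xA0.

0xA0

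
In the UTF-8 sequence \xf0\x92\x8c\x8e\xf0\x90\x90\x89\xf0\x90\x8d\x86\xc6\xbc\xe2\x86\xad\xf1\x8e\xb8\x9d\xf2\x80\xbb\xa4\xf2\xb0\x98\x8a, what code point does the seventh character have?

Offset 0: leading byte 0xF0 = 11110000 → 4-byte char #1 = F0 92 8C 8E.
Offset 4: leading byte 0xF0 = 11110000 → 4-byte char #2 = F0 90 90 89.
Offset 8: leading byte 0xF0 = 11110000 → 4-byte char #3 = F0 90 8D 86.
Offset 12: leading byte 0xC6 = 11000110 → 2-byte char #4 = C6 BC.
Offset 14: leading byte 0xE2 = 11100010 → 3-byte char #5 = E2 86 AD.
Offset 17: leading byte 0xF1 = 11110001 → 4-byte char #6 = F1 8E B8 9D.
Offset 21: leading byte 0xF2 = 11110010 → 4-byte char #7 = F2 80 BB A4.
Leading byte 0xF2 = 11110010 matches 11110xxx → 4-byte sequence.
Byte 1: 0xF2 = 11110010, payload 010 (3 bits).
Byte 2: 0x80 = 10000000 (10xxxxxx ✓), payload 000000.
Byte 3: 0xBB = 10111011 (10xxxxxx ✓), payload 111011.
Byte 4: 0xA4 = 10100100 (10xxxxxx ✓), payload 100100.
Concatenate: 010000000111011100100 = 0x80EE4 (21 bits → U+80EE4).

U+80EE4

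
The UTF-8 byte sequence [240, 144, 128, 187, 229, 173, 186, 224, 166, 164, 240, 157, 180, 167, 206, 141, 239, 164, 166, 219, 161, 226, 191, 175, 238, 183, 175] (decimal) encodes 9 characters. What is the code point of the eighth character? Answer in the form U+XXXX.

Offset 0: leading byte 0xF0 = 11110000 → 4-byte char #1 = F0 90 80 BB.
Offset 4: leading byte 0xE5 = 11100101 → 3-byte char #2 = E5 AD BA.
Offset 7: leading byte 0xE0 = 11100000 → 3-byte char #3 = E0 A6 A4.
Offset 10: leading byte 0xF0 = 11110000 → 4-byte char #4 = F0 9D B4 A7.
Offset 14: leading byte 0xCE = 11001110 → 2-byte char #5 = CE 8D.
Offset 16: leading byte 0xEF = 11101111 → 3-byte char #6 = EF A4 A6.
Offset 19: leading byte 0xDB = 11011011 → 2-byte char #7 = DB A1.
Offset 21: leading byte 0xE2 = 11100010 → 3-byte char #8 = E2 BF AF.
Leading byte 0xE2 = 11100010 matches 1110xxxx → 3-byte sequence.
Byte 1: 0xE2 = 11100010, payload 0010 (4 bits).
Byte 2: 0xBF = 10111111 (10xxxxxx ✓), payload 111111.
Byte 3: 0xAF = 10101111 (10xxxxxx ✓), payload 101111.
Concatenate: 0010111111101111 = 0x2FEF (16 bits → U+2FEF).

U+2FEF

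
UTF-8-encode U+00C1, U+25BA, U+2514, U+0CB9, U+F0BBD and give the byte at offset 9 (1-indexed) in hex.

0xE0

1-indexed offset 9 is 0-indexed offset 8.
U+00C1 → 2-byte form C3 81 at offsets 0–1.
U+25BA → 3-byte form E2 96 BA at offsets 2–4.
U+2514 → 3-byte form E2 94 94 at offsets 5–7.
U+0CB9 → 3-byte form E0 B2 B9 at offsets 8–10.
Offset 8 falls in char 4's range; it's byte 1 of E0 B2 B9 = 0xE0.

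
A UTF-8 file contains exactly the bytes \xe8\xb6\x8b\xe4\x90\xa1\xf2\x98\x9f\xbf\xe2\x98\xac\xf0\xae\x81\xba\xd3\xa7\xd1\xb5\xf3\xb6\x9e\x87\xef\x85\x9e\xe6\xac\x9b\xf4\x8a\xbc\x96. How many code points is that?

11

Byte at offset 0: 0xE8 = 11101000 → 3-byte char (#1). Advance 3.
Byte at offset 3: 0xE4 = 11100100 → 3-byte char (#2). Advance 3.
Byte at offset 6: 0xF2 = 11110010 → 4-byte char (#3). Advance 4.
Byte at offset 10: 0xE2 = 11100010 → 3-byte char (#4). Advance 3.
Byte at offset 13: 0xF0 = 11110000 → 4-byte char (#5). Advance 4.
Byte at offset 17: 0xD3 = 11010011 → 2-byte char (#6). Advance 2.
Byte at offset 19: 0xD1 = 11010001 → 2-byte char (#7). Advance 2.
Byte at offset 21: 0xF3 = 11110011 → 4-byte char (#8). Advance 4.
Byte at offset 25: 0xEF = 11101111 → 3-byte char (#9). Advance 3.
Byte at offset 28: 0xE6 = 11100110 → 3-byte char (#10). Advance 3.
Byte at offset 31: 0xF4 = 11110100 → 4-byte char (#11). Advance 4.
Reached end at offset 35 after 11 code points.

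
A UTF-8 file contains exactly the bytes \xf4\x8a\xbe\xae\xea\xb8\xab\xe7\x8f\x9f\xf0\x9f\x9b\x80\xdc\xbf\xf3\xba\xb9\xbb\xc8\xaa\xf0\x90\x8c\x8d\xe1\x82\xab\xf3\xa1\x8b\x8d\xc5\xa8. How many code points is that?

11

Byte at offset 0: 0xF4 = 11110100 → 4-byte char (#1). Advance 4.
Byte at offset 4: 0xEA = 11101010 → 3-byte char (#2). Advance 3.
Byte at offset 7: 0xE7 = 11100111 → 3-byte char (#3). Advance 3.
Byte at offset 10: 0xF0 = 11110000 → 4-byte char (#4). Advance 4.
Byte at offset 14: 0xDC = 11011100 → 2-byte char (#5). Advance 2.
Byte at offset 16: 0xF3 = 11110011 → 4-byte char (#6). Advance 4.
Byte at offset 20: 0xC8 = 11001000 → 2-byte char (#7). Advance 2.
Byte at offset 22: 0xF0 = 11110000 → 4-byte char (#8). Advance 4.
Byte at offset 26: 0xE1 = 11100001 → 3-byte char (#9). Advance 3.
Byte at offset 29: 0xF3 = 11110011 → 4-byte char (#10). Advance 4.
Byte at offset 33: 0xC5 = 11000101 → 2-byte char (#11). Advance 2.
Reached end at offset 35 after 11 code points.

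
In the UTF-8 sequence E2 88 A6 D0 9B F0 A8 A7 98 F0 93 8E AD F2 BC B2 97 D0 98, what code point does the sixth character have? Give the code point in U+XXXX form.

U+0418

Offset 0: leading byte 0xE2 = 11100010 → 3-byte char #1 = E2 88 A6.
Offset 3: leading byte 0xD0 = 11010000 → 2-byte char #2 = D0 9B.
Offset 5: leading byte 0xF0 = 11110000 → 4-byte char #3 = F0 A8 A7 98.
Offset 9: leading byte 0xF0 = 11110000 → 4-byte char #4 = F0 93 8E AD.
Offset 13: leading byte 0xF2 = 11110010 → 4-byte char #5 = F2 BC B2 97.
Offset 17: leading byte 0xD0 = 11010000 → 2-byte char #6 = D0 98.
Leading byte 0xD0 = 11010000 matches 110xxxxx → 2-byte sequence.
Byte 1: 0xD0 = 11010000, payload 10000 (5 bits).
Byte 2: 0x98 = 10011000 (10xxxxxx ✓), payload 011000.
Concatenate: 10000011000 = 0x418 (11 bits → U+0418).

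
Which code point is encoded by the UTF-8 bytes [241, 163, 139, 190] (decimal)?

U+632FE

Leading byte 0xF1 = 11110001 matches 11110xxx → 4-byte sequence.
Byte 1: 0xF1 = 11110001, payload 001 (3 bits).
Byte 2: 0xA3 = 10100011 (10xxxxxx ✓), payload 100011.
Byte 3: 0x8B = 10001011 (10xxxxxx ✓), payload 001011.
Byte 4: 0xBE = 10111110 (10xxxxxx ✓), payload 111110.
Concatenate: 001100011001011111110 = 0x632FE (21 bits → U+632FE).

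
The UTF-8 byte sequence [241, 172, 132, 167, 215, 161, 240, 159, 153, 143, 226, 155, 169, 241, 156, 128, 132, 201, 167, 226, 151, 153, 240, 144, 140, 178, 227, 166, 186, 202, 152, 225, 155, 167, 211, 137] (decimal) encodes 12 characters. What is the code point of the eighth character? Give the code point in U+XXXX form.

Offset 0: leading byte 0xF1 = 11110001 → 4-byte char #1 = F1 AC 84 A7.
Offset 4: leading byte 0xD7 = 11010111 → 2-byte char #2 = D7 A1.
Offset 6: leading byte 0xF0 = 11110000 → 4-byte char #3 = F0 9F 99 8F.
Offset 10: leading byte 0xE2 = 11100010 → 3-byte char #4 = E2 9B A9.
Offset 13: leading byte 0xF1 = 11110001 → 4-byte char #5 = F1 9C 80 84.
Offset 17: leading byte 0xC9 = 11001001 → 2-byte char #6 = C9 A7.
Offset 19: leading byte 0xE2 = 11100010 → 3-byte char #7 = E2 97 99.
Offset 22: leading byte 0xF0 = 11110000 → 4-byte char #8 = F0 90 8C B2.
Leading byte 0xF0 = 11110000 matches 11110xxx → 4-byte sequence.
Byte 1: 0xF0 = 11110000, payload 000 (3 bits).
Byte 2: 0x90 = 10010000 (10xxxxxx ✓), payload 010000.
Byte 3: 0x8C = 10001100 (10xxxxxx ✓), payload 001100.
Byte 4: 0xB2 = 10110010 (10xxxxxx ✓), payload 110010.
Concatenate: 000010000001100110010 = 0x10332 (21 bits → U+10332).

U+10332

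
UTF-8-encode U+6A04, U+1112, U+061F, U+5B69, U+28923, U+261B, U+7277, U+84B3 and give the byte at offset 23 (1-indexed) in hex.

0x92

1-indexed offset 23 is 0-indexed offset 22.
U+6A04 → 3-byte form E6 A8 84 at offsets 0–2.
U+1112 → 3-byte form E1 84 92 at offsets 3–5.
U+061F → 2-byte form D8 9F at offsets 6–7.
U+5B69 → 3-byte form E5 AD A9 at offsets 8–10.
U+28923 → 4-byte form F0 A8 A4 A3 at offsets 11–14.
U+261B → 3-byte form E2 98 9B at offsets 15–17.
U+7277 → 3-byte form E7 89 B7 at offsets 18–20.
U+84B3 → 3-byte form E8 92 B3 at offsets 21–23.
Offset 22 falls in char 8's range; it's byte 2 of E8 92 B3 = 0x92.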